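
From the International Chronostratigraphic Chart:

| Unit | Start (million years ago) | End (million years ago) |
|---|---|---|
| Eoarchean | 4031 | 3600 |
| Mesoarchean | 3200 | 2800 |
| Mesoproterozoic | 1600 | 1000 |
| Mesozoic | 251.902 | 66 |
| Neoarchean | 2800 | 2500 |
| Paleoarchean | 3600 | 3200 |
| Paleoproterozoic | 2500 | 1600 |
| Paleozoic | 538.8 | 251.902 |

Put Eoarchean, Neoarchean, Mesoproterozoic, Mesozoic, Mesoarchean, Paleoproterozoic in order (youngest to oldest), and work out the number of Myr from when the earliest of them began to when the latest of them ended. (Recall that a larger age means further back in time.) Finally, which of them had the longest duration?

From the excerpt: Eoarchean 4031–3600; Neoarchean 2800–2500; Mesoproterozoic 1600–1000; Mesozoic 251.902–66; Mesoarchean 3200–2800; Paleoproterozoic 2500–1600 (Ma).
Larger Ma is earlier, so the oldest is Eoarchean and the youngest is Mesozoic; youngest to oldest: Mesozoic, Mesoproterozoic, Paleoproterozoic, Neoarchean, Mesoarchean, Eoarchean.
Oldest start 4031 minus youngest end 66 gives 3965 Myr overall.
Individual lengths (start − end): Paleoproterozoic 900; Neoarchean 300; Mesoproterozoic 600; Eoarchean 431; Mesozoic 185.902; Mesoarchean 400. The largest is Paleoproterozoic at 900 Myr.

Mesozoic, Mesoproterozoic, Paleoproterozoic, Neoarchean, Mesoarchean, Eoarchean; total span 3965 Myr; longest is Paleoproterozoic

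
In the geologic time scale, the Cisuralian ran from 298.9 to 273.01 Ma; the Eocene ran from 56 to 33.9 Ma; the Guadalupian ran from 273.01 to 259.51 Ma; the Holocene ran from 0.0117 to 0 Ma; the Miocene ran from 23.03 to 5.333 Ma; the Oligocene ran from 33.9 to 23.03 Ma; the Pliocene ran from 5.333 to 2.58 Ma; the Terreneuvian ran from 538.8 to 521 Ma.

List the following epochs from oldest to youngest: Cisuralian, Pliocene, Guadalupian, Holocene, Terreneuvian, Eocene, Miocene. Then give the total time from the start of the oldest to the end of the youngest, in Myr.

Terreneuvian, Cisuralian, Guadalupian, Eocene, Miocene, Pliocene, Holocene; total span 538.8 Myr

From the excerpt: Cisuralian 298.9–273.01; Pliocene 5.333–2.58; Guadalupian 273.01–259.51; Holocene 0.0117–0; Terreneuvian 538.8–521; Eocene 56–33.9; Miocene 23.03–5.333 (Ma).
Larger Ma is earlier, so the oldest is Terreneuvian and the youngest is Holocene; oldest to youngest: Terreneuvian, Cisuralian, Guadalupian, Eocene, Miocene, Pliocene, Holocene.
Oldest start 538.8 minus youngest end 0 gives 538.8 Myr overall.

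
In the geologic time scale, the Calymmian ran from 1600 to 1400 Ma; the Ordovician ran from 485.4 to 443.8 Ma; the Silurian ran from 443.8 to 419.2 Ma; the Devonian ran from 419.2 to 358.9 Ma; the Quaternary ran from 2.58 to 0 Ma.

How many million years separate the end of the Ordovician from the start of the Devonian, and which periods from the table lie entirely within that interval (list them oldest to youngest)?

End of Ordovician = 443.8 Ma; start of Devonian = 419.2 Ma.
Gap = 443.8 − 419.2 = 24.6 Myr.
Periods wholly inside 443.8–419.2 Ma: Silurian (443.8–419.2).

24.6 million years; Silurian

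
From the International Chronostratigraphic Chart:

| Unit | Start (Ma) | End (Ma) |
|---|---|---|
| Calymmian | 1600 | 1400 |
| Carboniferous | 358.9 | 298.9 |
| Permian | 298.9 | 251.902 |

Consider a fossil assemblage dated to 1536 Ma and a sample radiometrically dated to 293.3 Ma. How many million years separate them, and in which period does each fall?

1242.7 million years apart; the first in the Calymmian, the second in the Permian

Elapsed time: 1536 − 293.3 = 1242.7 Myr.
1536 Ma lies within 1600–1400 Ma: Calymmian.
293.3 Ma lies within 298.9–251.902 Ma: Permian.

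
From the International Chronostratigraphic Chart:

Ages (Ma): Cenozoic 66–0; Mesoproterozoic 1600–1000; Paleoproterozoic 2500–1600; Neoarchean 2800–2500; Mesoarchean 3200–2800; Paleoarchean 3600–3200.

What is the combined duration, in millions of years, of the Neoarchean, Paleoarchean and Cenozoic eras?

766 million years

Each duration: Neoarchean = 300; Paleoarchean = 400; Cenozoic = 66.
Sum: 300 + 400 + 66 = 766 Myr.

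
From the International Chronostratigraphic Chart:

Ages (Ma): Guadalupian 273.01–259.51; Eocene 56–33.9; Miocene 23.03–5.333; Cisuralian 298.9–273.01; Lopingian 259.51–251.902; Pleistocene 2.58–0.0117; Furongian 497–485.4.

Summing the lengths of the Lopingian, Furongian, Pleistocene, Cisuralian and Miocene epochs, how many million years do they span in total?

Each duration: Lopingian = 7.608; Furongian = 11.6; Pleistocene = 2.5683; Cisuralian = 25.89; Miocene = 17.697.
Sum: 7.608 + 11.6 + 2.5683 + 25.89 + 17.697 = 65.3633 Myr.

65.3633 million years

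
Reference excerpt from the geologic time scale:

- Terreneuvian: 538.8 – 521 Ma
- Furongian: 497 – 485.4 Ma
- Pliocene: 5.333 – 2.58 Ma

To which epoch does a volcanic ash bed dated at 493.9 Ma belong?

Furongian

493.9 Ma lies between 497 and 485.4 Ma, so it falls in the Furongian.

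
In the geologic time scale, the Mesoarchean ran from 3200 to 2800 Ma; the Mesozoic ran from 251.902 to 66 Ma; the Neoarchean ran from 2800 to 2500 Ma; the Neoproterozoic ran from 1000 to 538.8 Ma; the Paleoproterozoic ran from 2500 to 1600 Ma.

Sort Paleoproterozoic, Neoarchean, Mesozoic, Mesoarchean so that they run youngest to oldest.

Mesozoic, Paleoproterozoic, Neoarchean, Mesoarchean

The oldest of these is Mesoarchean (starts 3200 Ma) and the youngest is Mesozoic (ends 66 Ma).
In between, by decreasing start age: Neoarchean (2800), Paleoproterozoic (2500).
Listing youngest first means reversing that sequence.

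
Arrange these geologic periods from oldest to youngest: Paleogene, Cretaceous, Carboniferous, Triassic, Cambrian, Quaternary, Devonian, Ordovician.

Cambrian, Ordovician, Devonian, Carboniferous, Triassic, Cretaceous, Paleogene, Quaternary

Group by era (each group listed oldest first) — Paleozoic: Cambrian, Ordovician, Devonian, Carboniferous; Mesozoic: Triassic, Cretaceous; Cenozoic: Paleogene, Quaternary. The eras run Paleozoic → Mesozoic → Cenozoic. Concatenating the groups in that era order gives oldest to youngest directly.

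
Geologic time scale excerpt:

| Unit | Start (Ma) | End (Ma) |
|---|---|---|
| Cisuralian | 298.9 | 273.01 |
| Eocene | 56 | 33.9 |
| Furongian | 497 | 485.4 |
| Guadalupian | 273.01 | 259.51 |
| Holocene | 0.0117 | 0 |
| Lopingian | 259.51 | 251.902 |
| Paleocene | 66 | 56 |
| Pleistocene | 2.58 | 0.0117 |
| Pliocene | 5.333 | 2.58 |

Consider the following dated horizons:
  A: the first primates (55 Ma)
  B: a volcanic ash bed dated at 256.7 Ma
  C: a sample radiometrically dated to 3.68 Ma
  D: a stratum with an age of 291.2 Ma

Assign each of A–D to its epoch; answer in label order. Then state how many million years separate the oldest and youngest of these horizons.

A: 55 Ma lies in 56–33.9 Ma, so Eocene.
B: 256.7 Ma lies in 259.51–251.902 Ma, so Lopingian.
C: 3.68 Ma lies in 5.333–2.58 Ma, so Pliocene.
D: 291.2 Ma lies in 298.9–273.01 Ma, so Cisuralian.
Oldest = 291.2 Ma, youngest = 3.68 Ma → span 287.52 Myr.

A — Eocene; B — Lopingian; C — Pliocene; D — Cisuralian; span 287.52 million years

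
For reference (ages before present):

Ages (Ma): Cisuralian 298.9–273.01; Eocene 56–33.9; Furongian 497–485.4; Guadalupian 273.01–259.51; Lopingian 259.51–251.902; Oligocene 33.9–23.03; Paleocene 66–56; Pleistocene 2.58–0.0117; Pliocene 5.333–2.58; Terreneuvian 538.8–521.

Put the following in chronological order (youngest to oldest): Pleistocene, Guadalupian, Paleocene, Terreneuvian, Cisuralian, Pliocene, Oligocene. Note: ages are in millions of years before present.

Read off each span (Ma): Pleistocene 2.58–0.0117; Guadalupian 273.01–259.51; Paleocene 66–56; Terreneuvian 538.8–521; Cisuralian 298.9–273.01; Pliocene 5.333–2.58; Oligocene 33.9–23.03.
Larger Ma is older, so oldest→youngest is Terreneuvian, Cisuralian, Guadalupian, Paleocene, Oligocene, Pliocene, Pleistocene; reverse it for youngest→oldest.

Pleistocene, then Pliocene, then Oligocene, then Paleocene, then Guadalupian, then Cisuralian, then Terreneuvian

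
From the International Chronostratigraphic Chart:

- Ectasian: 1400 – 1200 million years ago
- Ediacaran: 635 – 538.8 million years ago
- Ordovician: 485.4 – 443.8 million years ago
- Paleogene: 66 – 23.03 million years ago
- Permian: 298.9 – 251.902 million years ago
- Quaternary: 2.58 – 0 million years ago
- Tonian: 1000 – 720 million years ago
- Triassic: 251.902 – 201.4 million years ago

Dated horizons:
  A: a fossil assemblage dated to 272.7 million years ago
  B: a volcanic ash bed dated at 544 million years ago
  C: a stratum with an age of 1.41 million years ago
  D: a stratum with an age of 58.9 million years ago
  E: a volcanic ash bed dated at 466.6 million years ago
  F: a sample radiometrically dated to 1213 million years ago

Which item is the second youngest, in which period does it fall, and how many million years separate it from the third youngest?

D, in the Paleogene; 213.8 million years to A

Sorted youngest-first by Ma: C (1.41), D (58.9), A (272.7), E (466.6), B (544), F (1213).
The second youngest is D at 58.9 Ma, which lies in 66–23.03 Ma: the Paleogene.
The third youngest is A at 272.7 Ma; separation = |58.9 − 272.7| = 213.8 Myr.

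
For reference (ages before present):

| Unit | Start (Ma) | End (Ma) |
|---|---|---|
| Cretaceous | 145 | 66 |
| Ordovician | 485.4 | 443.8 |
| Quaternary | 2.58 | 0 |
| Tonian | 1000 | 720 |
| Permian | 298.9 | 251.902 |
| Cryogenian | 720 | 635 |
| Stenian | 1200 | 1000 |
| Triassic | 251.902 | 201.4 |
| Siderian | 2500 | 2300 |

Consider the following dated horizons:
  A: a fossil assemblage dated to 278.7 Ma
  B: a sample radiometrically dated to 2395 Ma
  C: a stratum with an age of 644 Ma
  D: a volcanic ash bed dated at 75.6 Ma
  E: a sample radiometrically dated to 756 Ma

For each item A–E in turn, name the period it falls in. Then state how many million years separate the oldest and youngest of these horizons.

A — Permian; B — Siderian; C — Cryogenian; D — Cretaceous; E — Tonian; span 2319.4 million years

Match each age against the start–end ranges in the excerpt: A = 278.7 Ma → Permian (298.9–251.902); B = 2395 Ma → Siderian (2500–2300); C = 644 Ma → Cryogenian (720–635); D = 75.6 Ma → Cretaceous (145–66); E = 756 Ma → Tonian (1000–720).
The largest age is 2395 Ma and the smallest is 75.6 Ma; their difference is 2319.4 Myr.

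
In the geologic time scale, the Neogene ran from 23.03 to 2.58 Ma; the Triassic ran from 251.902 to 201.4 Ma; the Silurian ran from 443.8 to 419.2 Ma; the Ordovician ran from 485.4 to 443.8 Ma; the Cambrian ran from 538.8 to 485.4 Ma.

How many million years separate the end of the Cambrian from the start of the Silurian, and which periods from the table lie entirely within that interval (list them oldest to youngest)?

The Cambrian closes at 485.4 Ma and the Silurian opens at 443.8 Ma, so the interval is 485.4 − 443.8 = 41.6 Myr.
A period fits inside if it starts at or after 485.4 Ma and ends at or before 443.8 Ma; oldest first that gives Ordovician.

41.6 million years; Ordovician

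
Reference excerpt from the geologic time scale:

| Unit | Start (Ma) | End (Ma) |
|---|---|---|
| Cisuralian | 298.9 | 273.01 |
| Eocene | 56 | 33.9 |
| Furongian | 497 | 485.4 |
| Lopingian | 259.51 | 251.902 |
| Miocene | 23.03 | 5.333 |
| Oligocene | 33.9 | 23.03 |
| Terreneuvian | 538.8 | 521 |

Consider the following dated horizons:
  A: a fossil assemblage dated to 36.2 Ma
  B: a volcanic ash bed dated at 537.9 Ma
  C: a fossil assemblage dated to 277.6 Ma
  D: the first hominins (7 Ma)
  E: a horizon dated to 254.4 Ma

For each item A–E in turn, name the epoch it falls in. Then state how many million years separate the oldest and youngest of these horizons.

A: 36.2 Ma lies in 56–33.9 Ma, so Eocene.
B: 537.9 Ma lies in 538.8–521 Ma, so Terreneuvian.
C: 277.6 Ma lies in 298.9–273.01 Ma, so Cisuralian.
D: 7 Ma lies in 23.03–5.333 Ma, so Miocene.
E: 254.4 Ma lies in 259.51–251.902 Ma, so Lopingian.
Oldest = 537.9 Ma, youngest = 7 Ma → span 530.9 Myr.

A — Eocene; B — Terreneuvian; C — Cisuralian; D — Miocene; E — Lopingian; span 530.9 million years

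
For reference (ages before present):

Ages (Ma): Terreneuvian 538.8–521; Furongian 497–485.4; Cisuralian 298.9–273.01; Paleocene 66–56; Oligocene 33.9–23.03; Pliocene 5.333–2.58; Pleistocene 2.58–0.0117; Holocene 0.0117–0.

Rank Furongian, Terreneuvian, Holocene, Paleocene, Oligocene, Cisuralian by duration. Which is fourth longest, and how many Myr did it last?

Start − end for each: Furongian 497 − 485.4 = 11.6; Terreneuvian 538.8 − 521 = 17.8; Holocene 0.0117 − 0 = 0.0117; Paleocene 66 − 56 = 10; Oligocene 33.9 − 23.03 = 10.87; Cisuralian 298.9 − 273.01 = 25.89.
Ranking these from longest: Cisuralian > Terreneuvian > Furongian > Oligocene > Paleocene > Holocene.
Position 4 in that ranking is Oligocene, which lasted 10.87 Myr.

Oligocene, 10.87 million years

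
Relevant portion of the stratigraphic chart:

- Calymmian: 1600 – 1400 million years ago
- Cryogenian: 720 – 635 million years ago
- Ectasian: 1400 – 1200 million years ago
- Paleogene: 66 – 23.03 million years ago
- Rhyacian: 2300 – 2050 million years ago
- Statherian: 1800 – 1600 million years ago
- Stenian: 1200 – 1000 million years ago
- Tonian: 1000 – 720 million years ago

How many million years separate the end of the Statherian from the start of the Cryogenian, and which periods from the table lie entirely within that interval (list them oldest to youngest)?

880 million years; Calymmian, Ectasian, Stenian, Tonian

The Statherian closes at 1600 Ma and the Cryogenian opens at 720 Ma, so the interval is 1600 − 720 = 880 Myr.
A period fits inside if it starts at or after 1600 Ma and ends at or before 720 Ma; oldest first that gives Calymmian, Ectasian, Stenian, Tonian.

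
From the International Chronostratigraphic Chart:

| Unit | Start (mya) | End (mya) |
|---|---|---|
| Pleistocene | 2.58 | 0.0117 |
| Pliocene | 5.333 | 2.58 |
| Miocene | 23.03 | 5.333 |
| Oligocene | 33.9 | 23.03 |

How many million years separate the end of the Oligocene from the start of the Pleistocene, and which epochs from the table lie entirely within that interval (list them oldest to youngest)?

20.45 million years; Miocene, Pliocene

The Oligocene closes at 23.03 Ma and the Pleistocene opens at 2.58 Ma, so the interval is 23.03 − 2.58 = 20.45 Myr.
An epoch fits inside if it starts at or after 23.03 Ma and ends at or before 2.58 Ma; oldest first that gives Miocene, Pliocene.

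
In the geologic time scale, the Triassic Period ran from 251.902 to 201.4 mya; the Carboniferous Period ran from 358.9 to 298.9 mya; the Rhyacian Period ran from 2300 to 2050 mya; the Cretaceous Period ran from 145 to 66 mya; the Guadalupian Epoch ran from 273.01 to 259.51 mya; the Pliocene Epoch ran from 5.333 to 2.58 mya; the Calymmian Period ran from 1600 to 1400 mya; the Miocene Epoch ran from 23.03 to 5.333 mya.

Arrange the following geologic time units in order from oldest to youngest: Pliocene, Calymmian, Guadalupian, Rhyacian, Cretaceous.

Rhyacian, Calymmian, Guadalupian, Cretaceous, Pliocene

Sorting by start age (descending Ma, since larger Ma = older): Rhyacian began 2300, Calymmian began 1600, Guadalupian began 273.01, Cretaceous began 145, Pliocene began 5.333.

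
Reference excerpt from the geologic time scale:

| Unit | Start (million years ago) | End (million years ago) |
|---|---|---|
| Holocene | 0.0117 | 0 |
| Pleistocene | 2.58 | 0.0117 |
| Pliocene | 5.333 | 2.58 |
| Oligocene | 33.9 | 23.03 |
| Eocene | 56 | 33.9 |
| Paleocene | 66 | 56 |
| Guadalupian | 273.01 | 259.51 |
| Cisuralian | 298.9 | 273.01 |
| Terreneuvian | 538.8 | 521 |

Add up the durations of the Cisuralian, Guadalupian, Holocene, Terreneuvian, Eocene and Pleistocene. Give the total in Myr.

Duration is start − end for each: (298.9 − 273.01) + (273.01 − 259.51) + (0.0117 − 0) + (538.8 − 521) + (56 − 33.9) + (2.58 − 0.0117).
That is 25.89 + 13.5 + 0.0117 + 17.8 + 22.1 + 2.5683, which totals 81.87 million years.

81.87 million years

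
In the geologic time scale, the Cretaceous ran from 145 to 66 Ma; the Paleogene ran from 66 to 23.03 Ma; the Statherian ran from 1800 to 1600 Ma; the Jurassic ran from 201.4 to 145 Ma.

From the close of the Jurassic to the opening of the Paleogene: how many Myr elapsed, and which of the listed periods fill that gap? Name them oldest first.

79 million years; Cretaceous

End of Jurassic = 145 Ma; start of Paleogene = 66 Ma.
Gap = 145 − 66 = 79 Myr.
Periods wholly inside 145–66 Ma: Cretaceous (145–66).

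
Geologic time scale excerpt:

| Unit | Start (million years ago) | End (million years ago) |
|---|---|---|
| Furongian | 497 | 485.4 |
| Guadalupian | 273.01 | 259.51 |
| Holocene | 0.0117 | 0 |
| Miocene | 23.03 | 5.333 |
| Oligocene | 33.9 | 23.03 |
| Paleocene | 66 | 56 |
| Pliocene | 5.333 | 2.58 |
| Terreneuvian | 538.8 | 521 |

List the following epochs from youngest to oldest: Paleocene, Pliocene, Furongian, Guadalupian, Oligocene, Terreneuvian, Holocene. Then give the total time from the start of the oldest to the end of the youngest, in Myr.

Holocene, Pliocene, Oligocene, Paleocene, Guadalupian, Furongian, Terreneuvian; total span 538.8 Myr

From the excerpt: Paleocene 66–56; Pliocene 5.333–2.58; Furongian 497–485.4; Guadalupian 273.01–259.51; Oligocene 33.9–23.03; Terreneuvian 538.8–521; Holocene 0.0117–0 (Ma).
Larger Ma is earlier, so the oldest is Terreneuvian and the youngest is Holocene; youngest to oldest: Holocene, Pliocene, Oligocene, Paleocene, Guadalupian, Furongian, Terreneuvian.
Oldest start 538.8 minus youngest end 0 gives 538.8 Myr overall.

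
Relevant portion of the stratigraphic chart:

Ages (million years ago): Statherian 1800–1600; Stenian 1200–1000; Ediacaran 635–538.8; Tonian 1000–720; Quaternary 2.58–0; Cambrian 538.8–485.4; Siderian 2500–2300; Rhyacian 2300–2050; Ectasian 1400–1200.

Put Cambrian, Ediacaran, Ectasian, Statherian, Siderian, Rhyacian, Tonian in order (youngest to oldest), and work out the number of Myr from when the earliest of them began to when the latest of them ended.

Cambrian, Ediacaran, Tonian, Ectasian, Statherian, Rhyacian, Siderian; total span 2014.6 Myr

From the excerpt: Cambrian 538.8–485.4; Ediacaran 635–538.8; Ectasian 1400–1200; Statherian 1800–1600; Siderian 2500–2300; Rhyacian 2300–2050; Tonian 1000–720 (Ma).
Larger Ma is earlier, so the oldest is Siderian and the youngest is Cambrian; youngest to oldest: Cambrian, Ediacaran, Tonian, Ectasian, Statherian, Rhyacian, Siderian.
Oldest start 2500 minus youngest end 485.4 gives 2014.6 Myr overall.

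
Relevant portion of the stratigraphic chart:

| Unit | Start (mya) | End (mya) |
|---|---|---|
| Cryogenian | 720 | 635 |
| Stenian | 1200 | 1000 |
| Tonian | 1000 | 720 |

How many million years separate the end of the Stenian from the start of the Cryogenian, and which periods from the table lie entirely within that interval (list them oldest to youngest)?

End of Stenian = 1000 Ma; start of Cryogenian = 720 Ma.
Gap = 1000 − 720 = 280 Myr.
Periods wholly inside 1000–720 Ma: Tonian (1000–720).

280 million years; Tonian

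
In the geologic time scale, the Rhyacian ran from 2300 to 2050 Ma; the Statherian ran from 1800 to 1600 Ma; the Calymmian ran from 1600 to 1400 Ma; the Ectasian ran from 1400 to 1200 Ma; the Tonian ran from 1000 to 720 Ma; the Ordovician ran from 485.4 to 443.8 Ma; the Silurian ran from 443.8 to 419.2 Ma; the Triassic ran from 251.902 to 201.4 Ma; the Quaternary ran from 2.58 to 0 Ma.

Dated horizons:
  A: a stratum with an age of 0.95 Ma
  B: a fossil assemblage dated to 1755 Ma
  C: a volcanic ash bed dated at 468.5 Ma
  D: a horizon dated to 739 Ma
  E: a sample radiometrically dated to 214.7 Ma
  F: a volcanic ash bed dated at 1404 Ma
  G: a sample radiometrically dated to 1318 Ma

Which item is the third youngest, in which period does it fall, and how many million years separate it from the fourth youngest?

Sorted youngest-first by Ma: A (0.95), E (214.7), C (468.5), D (739), G (1318), F (1404), B (1755).
The third youngest is C at 468.5 Ma, which lies in 485.4–443.8 Ma: the Ordovician.
The fourth youngest is D at 739 Ma; separation = |468.5 − 739| = 270.5 Myr.

C, in the Ordovician; 270.5 million years to D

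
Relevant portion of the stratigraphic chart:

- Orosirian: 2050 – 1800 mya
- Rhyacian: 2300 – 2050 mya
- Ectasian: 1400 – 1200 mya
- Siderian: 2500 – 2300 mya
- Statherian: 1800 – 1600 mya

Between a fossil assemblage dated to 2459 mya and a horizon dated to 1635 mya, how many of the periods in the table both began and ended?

The older date is 2459 Ma and the younger is 1635 Ma.
Periods with start < 2459 and end > 1635 Ma: Rhyacian (2300–2050), Orosirian (2050–1800).
That is 2 complete periods.

2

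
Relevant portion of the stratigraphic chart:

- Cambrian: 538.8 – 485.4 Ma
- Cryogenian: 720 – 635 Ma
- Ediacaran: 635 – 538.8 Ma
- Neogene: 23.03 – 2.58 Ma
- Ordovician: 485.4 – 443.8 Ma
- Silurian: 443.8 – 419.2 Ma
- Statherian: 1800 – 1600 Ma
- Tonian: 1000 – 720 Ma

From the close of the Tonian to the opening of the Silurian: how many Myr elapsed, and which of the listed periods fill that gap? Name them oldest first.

276.2 million years; Cryogenian, Ediacaran, Cambrian, Ordovician

The Tonian closes at 720 Ma and the Silurian opens at 443.8 Ma, so the interval is 720 − 443.8 = 276.2 Myr.
A period fits inside if it starts at or after 720 Ma and ends at or before 443.8 Ma; oldest first that gives Cryogenian, Ediacaran, Cambrian, Ordovician.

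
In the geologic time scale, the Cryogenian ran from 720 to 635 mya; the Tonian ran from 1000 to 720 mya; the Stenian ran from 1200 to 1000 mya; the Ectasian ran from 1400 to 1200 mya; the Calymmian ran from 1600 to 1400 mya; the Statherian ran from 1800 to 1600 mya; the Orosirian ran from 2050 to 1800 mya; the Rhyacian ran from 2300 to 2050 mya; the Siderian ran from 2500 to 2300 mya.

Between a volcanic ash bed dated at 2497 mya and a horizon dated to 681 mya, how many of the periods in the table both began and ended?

7

The older date is 2497 Ma and the younger is 681 Ma.
Periods with start < 2497 and end > 681 Ma: Rhyacian (2300–2050), Orosirian (2050–1800), Statherian (1800–1600), Calymmian (1600–1400), Ectasian (1400–1200), Stenian (1200–1000), Tonian (1000–720).
That is 7 complete periods.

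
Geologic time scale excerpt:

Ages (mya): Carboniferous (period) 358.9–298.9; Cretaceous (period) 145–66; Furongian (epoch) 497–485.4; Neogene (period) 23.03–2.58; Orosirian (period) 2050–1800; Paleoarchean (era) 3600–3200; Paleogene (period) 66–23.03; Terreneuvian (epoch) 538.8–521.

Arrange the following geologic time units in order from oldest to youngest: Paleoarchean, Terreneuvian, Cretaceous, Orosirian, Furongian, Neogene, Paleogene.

The oldest of these is Paleoarchean (starts 3600 Ma) and the youngest is Neogene (ends 2.58 Ma).
In between, by decreasing start age: Orosirian (2050), Terreneuvian (538.8), Furongian (497), Cretaceous (145), Paleogene (66).

Paleoarchean, Orosirian, Terreneuvian, Furongian, Cretaceous, Paleogene, Neogene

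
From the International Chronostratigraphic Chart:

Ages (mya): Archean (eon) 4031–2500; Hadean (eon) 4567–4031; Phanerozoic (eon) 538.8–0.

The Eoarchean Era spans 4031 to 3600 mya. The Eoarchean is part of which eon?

The Eoarchean (4031–3600 Ma) lies entirely within 4031–2500 Ma, the Archean Eon.

Archean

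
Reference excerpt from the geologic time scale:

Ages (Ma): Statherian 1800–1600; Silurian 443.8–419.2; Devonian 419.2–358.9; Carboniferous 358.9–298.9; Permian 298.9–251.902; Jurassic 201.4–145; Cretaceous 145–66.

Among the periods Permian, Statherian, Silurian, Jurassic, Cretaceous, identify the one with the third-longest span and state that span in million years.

Jurassic, 56.4 million years

Start − end for each: Permian 298.9 − 251.902 = 46.998; Statherian 1800 − 1600 = 200; Silurian 443.8 − 419.2 = 24.6; Jurassic 201.4 − 145 = 56.4; Cretaceous 145 − 66 = 79.
Ranking these from longest: Statherian > Cretaceous > Jurassic > Permian > Silurian.
Position 3 in that ranking is Jurassic, which lasted 56.4 Myr.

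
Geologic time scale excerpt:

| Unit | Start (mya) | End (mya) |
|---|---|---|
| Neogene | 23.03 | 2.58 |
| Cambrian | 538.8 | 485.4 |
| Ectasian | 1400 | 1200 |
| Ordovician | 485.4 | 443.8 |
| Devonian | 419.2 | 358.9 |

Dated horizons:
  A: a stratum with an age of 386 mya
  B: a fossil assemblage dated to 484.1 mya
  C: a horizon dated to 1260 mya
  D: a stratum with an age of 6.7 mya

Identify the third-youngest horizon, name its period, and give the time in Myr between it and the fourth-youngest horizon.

B, in the Ordovician; 775.9 million years to C

Sorted youngest-first by Ma: D (6.7), A (386), B (484.1), C (1260).
The third youngest is B at 484.1 Ma, which lies in 485.4–443.8 Ma: the Ordovician.
The fourth youngest is C at 1260 Ma; separation = |484.1 − 1260| = 775.9 Myr.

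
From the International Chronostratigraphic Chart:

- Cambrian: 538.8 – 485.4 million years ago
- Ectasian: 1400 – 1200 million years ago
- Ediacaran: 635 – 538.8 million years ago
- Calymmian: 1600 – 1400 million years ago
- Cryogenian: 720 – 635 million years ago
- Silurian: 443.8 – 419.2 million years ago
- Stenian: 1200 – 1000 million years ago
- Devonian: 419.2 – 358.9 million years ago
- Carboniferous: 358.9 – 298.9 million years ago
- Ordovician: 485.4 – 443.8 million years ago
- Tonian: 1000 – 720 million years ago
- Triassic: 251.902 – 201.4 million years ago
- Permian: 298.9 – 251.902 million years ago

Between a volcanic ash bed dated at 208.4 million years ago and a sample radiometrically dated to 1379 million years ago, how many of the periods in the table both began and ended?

The older date is 1379 Ma and the younger is 208.4 Ma.
Periods with start < 1379 and end > 208.4 Ma: Stenian (1200–1000), Tonian (1000–720), Cryogenian (720–635), Ediacaran (635–538.8), Cambrian (538.8–485.4), Ordovician (485.4–443.8), Silurian (443.8–419.2), Devonian (419.2–358.9), Carboniferous (358.9–298.9), Permian (298.9–251.902).
That is 10 complete periods.

10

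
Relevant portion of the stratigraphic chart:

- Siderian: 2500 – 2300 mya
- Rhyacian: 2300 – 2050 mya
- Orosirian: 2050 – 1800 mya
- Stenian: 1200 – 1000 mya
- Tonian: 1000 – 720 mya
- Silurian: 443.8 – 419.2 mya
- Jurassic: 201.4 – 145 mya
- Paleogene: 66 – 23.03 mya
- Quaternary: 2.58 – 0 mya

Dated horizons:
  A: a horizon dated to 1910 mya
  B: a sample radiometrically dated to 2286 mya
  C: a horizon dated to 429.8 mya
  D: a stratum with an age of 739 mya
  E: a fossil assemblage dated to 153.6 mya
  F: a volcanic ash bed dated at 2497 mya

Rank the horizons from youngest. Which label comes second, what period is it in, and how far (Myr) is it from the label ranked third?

C, in the Silurian; 309.2 million years to D

Smaller Ma means younger, so youngest first: E 153.6 < C 429.8 < D 739 < A 1910 < B 2286 < F 2497.
Counting 2 along gives C (429.8 Ma); the excerpt puts that inside the Silurian, 443.8–419.2 Ma.
Next in line is D (739 Ma), and 739 − 429.8 = 309.2 Myr.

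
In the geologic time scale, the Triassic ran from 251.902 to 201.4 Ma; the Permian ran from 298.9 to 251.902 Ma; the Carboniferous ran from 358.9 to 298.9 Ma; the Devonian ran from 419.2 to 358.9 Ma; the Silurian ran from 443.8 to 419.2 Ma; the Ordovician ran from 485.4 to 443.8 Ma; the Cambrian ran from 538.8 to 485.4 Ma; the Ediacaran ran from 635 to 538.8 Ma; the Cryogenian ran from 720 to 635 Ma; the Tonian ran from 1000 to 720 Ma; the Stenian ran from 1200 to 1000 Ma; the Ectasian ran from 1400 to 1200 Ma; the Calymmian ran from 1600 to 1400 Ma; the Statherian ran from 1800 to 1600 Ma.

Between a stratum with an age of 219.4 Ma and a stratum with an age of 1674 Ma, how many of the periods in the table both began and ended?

12

1674 Ma sits inside the Statherian (1800–1600) and 219.4 Ma inside the Triassic (251.902–201.4); neither of those is wholly between the two dates.
The listed periods lying completely between them are Calymmian, Ectasian, Stenian, Tonian, Cryogenian, Ediacaran, Cambrian, Ordovician, Silurian, Devonian, Carboniferous, Permian — 12 in all.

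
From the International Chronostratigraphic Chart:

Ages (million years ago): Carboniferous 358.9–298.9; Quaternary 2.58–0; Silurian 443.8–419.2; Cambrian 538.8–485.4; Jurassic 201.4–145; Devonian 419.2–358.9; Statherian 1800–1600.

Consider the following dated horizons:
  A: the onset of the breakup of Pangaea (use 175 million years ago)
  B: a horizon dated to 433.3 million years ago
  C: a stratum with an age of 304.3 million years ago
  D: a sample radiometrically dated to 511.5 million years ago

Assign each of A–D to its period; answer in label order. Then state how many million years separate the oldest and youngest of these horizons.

A — Jurassic; B — Silurian; C — Carboniferous; D — Cambrian; span 336.5 million years

Match each age against the start–end ranges in the excerpt: A = 175 Ma → Jurassic (201.4–145); B = 433.3 Ma → Silurian (443.8–419.2); C = 304.3 Ma → Carboniferous (358.9–298.9); D = 511.5 Ma → Cambrian (538.8–485.4).
The largest age is 511.5 Ma and the smallest is 175 Ma; their difference is 336.5 Myr.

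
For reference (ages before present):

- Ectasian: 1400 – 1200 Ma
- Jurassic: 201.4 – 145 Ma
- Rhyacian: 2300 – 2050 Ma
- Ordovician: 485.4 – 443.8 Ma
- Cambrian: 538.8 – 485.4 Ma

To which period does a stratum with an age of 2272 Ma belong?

Rhyacian

2272 Ma lies between 2300 and 2050 Ma, so it falls in the Rhyacian.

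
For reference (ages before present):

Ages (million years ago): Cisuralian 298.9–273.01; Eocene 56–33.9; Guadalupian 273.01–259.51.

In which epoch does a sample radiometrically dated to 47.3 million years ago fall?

Eocene

47.3 Ma lies between 56 and 33.9 Ma, so it falls in the Eocene.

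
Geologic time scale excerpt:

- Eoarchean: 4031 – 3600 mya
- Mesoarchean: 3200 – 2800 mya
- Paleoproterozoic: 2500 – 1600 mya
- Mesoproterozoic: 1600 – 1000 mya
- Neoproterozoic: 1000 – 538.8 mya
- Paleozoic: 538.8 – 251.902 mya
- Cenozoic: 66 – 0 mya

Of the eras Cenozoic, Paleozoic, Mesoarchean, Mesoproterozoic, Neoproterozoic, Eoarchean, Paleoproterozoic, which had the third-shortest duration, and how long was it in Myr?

Start − end for each: Cenozoic 66 − 0 = 66; Paleozoic 538.8 − 251.902 = 286.898; Mesoarchean 3200 − 2800 = 400; Mesoproterozoic 1600 − 1000 = 600; Neoproterozoic 1000 − 538.8 = 461.2; Eoarchean 4031 − 3600 = 431; Paleoproterozoic 2500 − 1600 = 900.
Ranking these from shortest: Cenozoic < Paleozoic < Mesoarchean < Eoarchean < Neoproterozoic < Mesoproterozoic < Paleoproterozoic.
Position 3 in that ranking is Mesoarchean, which lasted 400 Myr.

Mesoarchean, 400 million years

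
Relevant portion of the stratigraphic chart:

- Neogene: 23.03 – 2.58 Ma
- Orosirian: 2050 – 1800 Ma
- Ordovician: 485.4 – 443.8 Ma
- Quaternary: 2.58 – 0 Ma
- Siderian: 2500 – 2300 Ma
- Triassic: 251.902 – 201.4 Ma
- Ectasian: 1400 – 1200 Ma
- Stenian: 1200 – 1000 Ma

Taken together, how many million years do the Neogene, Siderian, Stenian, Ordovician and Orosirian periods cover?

Duration is start − end for each: (23.03 − 2.58) + (2500 − 2300) + (1200 − 1000) + (485.4 − 443.8) + (2050 − 1800).
That is 20.45 + 200 + 200 + 41.6 + 250, which totals 712.05 million years.

712.05 million years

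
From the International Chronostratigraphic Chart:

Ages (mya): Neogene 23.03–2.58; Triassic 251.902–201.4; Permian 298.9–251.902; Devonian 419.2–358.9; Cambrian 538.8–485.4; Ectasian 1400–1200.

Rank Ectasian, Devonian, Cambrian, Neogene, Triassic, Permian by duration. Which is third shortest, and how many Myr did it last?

Triassic, 50.502 million years

Start − end for each: Ectasian 1400 − 1200 = 200; Devonian 419.2 − 358.9 = 60.3; Cambrian 538.8 − 485.4 = 53.4; Neogene 23.03 − 2.58 = 20.45; Triassic 251.902 − 201.4 = 50.502; Permian 298.9 − 251.902 = 46.998.
Ranking these from shortest: Neogene < Permian < Triassic < Cambrian < Devonian < Ectasian.
Position 3 in that ranking is Triassic, which lasted 50.502 Myr.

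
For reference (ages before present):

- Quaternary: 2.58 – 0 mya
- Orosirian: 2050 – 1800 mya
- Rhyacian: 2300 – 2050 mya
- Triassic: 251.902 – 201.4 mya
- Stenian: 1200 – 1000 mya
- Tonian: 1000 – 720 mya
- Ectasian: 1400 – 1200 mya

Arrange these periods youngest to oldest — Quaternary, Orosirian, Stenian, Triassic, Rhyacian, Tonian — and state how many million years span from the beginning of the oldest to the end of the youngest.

Quaternary, Triassic, Tonian, Stenian, Orosirian, Rhyacian; total span 2300 Myr

Start ages (Ma): Rhyacian 2300, Orosirian 2050, Stenian 1200, Tonian 1000, Triassic 251.902, Quaternary 2.58.
Ordered youngest to oldest: Quaternary, Triassic, Tonian, Stenian, Orosirian, Rhyacian.
Span = 2300 − 0 = 2300 Myr.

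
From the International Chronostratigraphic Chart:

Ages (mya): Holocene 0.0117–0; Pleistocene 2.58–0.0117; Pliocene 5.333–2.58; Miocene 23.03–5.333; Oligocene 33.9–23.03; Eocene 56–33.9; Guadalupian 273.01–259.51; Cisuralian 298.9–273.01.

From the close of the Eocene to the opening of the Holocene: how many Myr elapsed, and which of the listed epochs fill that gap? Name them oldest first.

33.8883 million years; Oligocene, Miocene, Pliocene, Pleistocene

End of Eocene = 33.9 Ma; start of Holocene = 0.0117 Ma.
Gap = 33.9 − 0.0117 = 33.8883 Myr.
Epochs wholly inside 33.9–0.0117 Ma: Oligocene (33.9–23.03), Miocene (23.03–5.333), Pliocene (5.333–2.58), Pleistocene (2.58–0.0117).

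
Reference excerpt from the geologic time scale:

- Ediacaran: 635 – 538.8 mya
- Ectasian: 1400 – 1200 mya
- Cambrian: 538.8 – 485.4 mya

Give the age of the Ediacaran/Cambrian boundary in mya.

The Ediacaran ends and the Cambrian begins at 538.8 mya.

538.8 mya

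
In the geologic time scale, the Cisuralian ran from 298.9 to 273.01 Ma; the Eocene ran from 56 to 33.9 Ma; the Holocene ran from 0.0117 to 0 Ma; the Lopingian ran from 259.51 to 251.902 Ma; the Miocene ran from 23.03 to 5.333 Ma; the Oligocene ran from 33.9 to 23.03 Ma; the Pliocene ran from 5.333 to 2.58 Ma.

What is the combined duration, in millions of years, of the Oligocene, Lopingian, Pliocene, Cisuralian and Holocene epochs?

Duration is start − end for each: (33.9 − 23.03) + (259.51 − 251.902) + (5.333 − 2.58) + (298.9 − 273.01) + (0.0117 − 0).
That is 10.87 + 7.608 + 2.753 + 25.89 + 0.0117, which totals 47.1327 million years.

47.1327 million years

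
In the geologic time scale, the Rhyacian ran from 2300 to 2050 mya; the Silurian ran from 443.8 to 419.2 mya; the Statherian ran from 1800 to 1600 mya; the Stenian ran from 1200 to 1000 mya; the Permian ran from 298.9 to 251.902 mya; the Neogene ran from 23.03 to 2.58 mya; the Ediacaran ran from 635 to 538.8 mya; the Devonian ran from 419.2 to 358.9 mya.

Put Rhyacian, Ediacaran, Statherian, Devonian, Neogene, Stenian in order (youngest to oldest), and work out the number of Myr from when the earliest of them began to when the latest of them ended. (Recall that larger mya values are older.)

Neogene → Devonian → Ediacaran → Stenian → Statherian → Rhyacian; total span 2297.42 Myr

From the excerpt: Rhyacian 2300–2050; Ediacaran 635–538.8; Statherian 1800–1600; Devonian 419.2–358.9; Neogene 23.03–2.58; Stenian 1200–1000 (Ma).
Larger Ma is earlier, so the oldest is Rhyacian and the youngest is Neogene; youngest to oldest: Neogene, Devonian, Ediacaran, Stenian, Statherian, Rhyacian.
Oldest start 2300 minus youngest end 2.58 gives 2297.42 Myr overall.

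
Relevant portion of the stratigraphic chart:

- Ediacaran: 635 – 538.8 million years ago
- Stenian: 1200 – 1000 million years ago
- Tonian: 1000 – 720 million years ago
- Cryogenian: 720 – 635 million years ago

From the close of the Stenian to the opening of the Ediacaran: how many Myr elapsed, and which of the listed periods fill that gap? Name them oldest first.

The Stenian closes at 1000 Ma and the Ediacaran opens at 635 Ma, so the interval is 1000 − 635 = 365 Myr.
A period fits inside if it starts at or after 1000 Ma and ends at or before 635 Ma; oldest first that gives Tonian, Cryogenian.

365 million years; Tonian, Cryogenian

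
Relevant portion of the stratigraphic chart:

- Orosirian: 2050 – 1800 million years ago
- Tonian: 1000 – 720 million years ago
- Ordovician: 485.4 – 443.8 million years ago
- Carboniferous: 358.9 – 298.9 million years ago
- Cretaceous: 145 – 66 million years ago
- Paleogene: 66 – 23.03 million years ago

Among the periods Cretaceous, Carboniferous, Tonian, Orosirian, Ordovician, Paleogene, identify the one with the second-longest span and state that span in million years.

Start − end for each: Cretaceous 145 − 66 = 79; Carboniferous 358.9 − 298.9 = 60; Tonian 1000 − 720 = 280; Orosirian 2050 − 1800 = 250; Ordovician 485.4 − 443.8 = 41.6; Paleogene 66 − 23.03 = 42.97.
Ranking these from longest: Tonian > Orosirian > Cretaceous > Carboniferous > Paleogene > Ordovician.
Position 2 in that ranking is Orosirian, which lasted 250 Myr.

Orosirian, 250 million years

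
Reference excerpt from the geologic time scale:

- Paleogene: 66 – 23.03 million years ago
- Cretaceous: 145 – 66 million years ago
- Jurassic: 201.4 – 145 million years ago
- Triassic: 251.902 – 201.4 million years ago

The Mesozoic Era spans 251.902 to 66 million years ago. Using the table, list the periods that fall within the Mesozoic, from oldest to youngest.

Triassic, Jurassic, Cretaceous

Periods with both bounds inside 251.902–66 Ma: Triassic (251.902–201.4), Jurassic (201.4–145), Cretaceous (145–66).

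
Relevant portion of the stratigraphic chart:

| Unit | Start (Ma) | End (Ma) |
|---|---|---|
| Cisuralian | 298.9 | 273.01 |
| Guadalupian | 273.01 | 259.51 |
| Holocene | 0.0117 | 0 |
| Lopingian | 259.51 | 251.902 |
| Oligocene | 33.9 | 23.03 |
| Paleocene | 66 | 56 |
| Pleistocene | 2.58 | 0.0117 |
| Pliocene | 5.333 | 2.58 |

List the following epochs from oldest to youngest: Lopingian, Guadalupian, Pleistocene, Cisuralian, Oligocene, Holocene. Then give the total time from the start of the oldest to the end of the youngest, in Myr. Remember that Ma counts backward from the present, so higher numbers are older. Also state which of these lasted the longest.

Cisuralian, Guadalupian, Lopingian, Oligocene, Pleistocene, Holocene; total span 298.9 Myr; longest is Cisuralian

From the excerpt: Lopingian 259.51–251.902; Guadalupian 273.01–259.51; Pleistocene 2.58–0.0117; Cisuralian 298.9–273.01; Oligocene 33.9–23.03; Holocene 0.0117–0 (Ma).
Larger Ma is earlier, so the oldest is Cisuralian and the youngest is Holocene; oldest to youngest: Cisuralian, Guadalupian, Lopingian, Oligocene, Pleistocene, Holocene.
Oldest start 298.9 minus youngest end 0 gives 298.9 Myr overall.
Individual lengths (start − end): Lopingian 7.608; Oligocene 10.87; Holocene 0.0117; Cisuralian 25.89; Pleistocene 2.5683; Guadalupian 13.5. The largest is Cisuralian at 25.89 Myr.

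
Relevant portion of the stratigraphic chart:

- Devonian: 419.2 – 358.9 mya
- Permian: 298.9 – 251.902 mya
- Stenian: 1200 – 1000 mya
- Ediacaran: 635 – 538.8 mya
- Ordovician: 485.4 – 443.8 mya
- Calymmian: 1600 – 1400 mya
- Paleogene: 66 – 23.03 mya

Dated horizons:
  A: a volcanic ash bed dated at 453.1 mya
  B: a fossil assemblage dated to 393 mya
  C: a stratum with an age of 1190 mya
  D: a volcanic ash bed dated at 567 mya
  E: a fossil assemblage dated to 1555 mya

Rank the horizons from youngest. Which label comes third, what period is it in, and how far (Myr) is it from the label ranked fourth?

Sorted youngest-first by Ma: B (393), A (453.1), D (567), C (1190), E (1555).
The third youngest is D at 567 Ma, which lies in 635–538.8 Ma: the Ediacaran.
The fourth youngest is C at 1190 Ma; separation = |567 − 1190| = 623 Myr.

D, in the Ediacaran; 623 million years to C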